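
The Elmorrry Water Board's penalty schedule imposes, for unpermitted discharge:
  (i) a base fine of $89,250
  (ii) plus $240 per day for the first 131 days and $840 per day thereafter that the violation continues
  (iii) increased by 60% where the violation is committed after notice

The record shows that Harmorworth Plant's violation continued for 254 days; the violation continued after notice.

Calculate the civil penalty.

First 131 days: 131 × $240 = $31,440
Remaining days: (254 − 131) × $840 = $103,320
Per-day component: $31,440 + $103,320 = $134,760
Base plus per-day: $89,250 + $134,760 = $224,010
Enhancement: 60% of $224,010 = $134,406
Enhanced fine: $224,010 + $134,406 = $358,416

$358,416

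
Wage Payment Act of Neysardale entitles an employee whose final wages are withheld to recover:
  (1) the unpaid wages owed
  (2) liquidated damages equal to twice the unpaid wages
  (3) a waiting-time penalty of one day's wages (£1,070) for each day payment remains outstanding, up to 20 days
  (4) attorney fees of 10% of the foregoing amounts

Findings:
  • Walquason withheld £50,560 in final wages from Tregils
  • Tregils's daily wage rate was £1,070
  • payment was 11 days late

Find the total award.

£179,795

Doubled: 2 × £50,560 = £101,120
Penalty days: min(11, 20) = 11
Waiting-time penalty: 11 × £1,070 = £11,770
Subtotal: £50,560 + £101,120 + £11,770 = £163,450
Attorney fees: 10% of £163,450 = £16,345
Total award: £163,450 + £16,345 = £179,795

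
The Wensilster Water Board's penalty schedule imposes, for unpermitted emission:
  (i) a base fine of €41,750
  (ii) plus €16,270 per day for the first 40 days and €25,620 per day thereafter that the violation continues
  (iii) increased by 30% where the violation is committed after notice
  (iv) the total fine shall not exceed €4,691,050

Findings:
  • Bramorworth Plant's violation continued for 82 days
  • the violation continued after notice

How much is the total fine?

€2,299,167

First 40 days: 40 × €16,270 = €650,800
Remaining days: (82 − 40) × €25,620 = €1,076,040
Per-day component: €650,800 + €1,076,040 = €1,726,840
Base plus per-day: €41,750 + €1,726,840 = €1,768,590
Enhancement: 30% of €1,768,590 = €530,577
Enhanced fine: €1,768,590 + €530,577 = €2,299,167
Cap at €4,691,050: €2,299,167 is within the cap, no reduction.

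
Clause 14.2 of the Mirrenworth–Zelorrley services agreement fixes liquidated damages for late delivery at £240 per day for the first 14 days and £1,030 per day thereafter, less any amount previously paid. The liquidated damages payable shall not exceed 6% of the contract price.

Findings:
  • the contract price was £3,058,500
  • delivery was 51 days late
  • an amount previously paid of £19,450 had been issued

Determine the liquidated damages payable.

First 14 days: 14 × £240 = £3,360
Remaining days: (51 − 14) × £1,030 = £38,110
Accrued per-day damages: £3,360 + £38,110 = £41,470
Less amount previously paid: £41,470 − £19,450 = £22,020
Cap: 6% of £3,058,500 = £183,510
Cap at £183,510: £22,020 is within the cap, no reduction.

£22,020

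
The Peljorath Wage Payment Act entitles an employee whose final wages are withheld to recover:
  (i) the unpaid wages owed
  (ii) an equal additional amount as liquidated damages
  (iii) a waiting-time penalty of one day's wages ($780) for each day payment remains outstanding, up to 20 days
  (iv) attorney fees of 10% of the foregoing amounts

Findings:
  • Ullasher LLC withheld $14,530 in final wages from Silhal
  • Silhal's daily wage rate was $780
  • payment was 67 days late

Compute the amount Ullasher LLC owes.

$49,126

Liquidated damages (equal amount): $14,530
Penalty days: min(67, 20) = 20
Waiting-time penalty: 20 × $780 = $15,600
Subtotal: $14,530 + $14,530 + $15,600 = $44,660
Attorney fees: 10% of $44,660 = $4,466
Total award: $44,660 + $4,466 = $49,126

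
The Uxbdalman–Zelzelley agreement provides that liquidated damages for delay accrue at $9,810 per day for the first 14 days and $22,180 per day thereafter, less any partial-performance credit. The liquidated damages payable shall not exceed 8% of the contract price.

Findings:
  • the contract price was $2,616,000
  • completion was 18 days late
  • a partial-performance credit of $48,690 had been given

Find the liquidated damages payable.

First 14 days: 14 × $9,810 = $137,340
Remaining days: (18 − 14) × $22,180 = $88,720
Accrued per-day damages: $137,340 + $88,720 = $226,060
Less partial-performance credit: $226,060 − $48,690 = $177,370
Cap: 8% of $2,616,000 = $209,280
Cap at $209,280: $177,370 is within the cap, no reduction.

$177,370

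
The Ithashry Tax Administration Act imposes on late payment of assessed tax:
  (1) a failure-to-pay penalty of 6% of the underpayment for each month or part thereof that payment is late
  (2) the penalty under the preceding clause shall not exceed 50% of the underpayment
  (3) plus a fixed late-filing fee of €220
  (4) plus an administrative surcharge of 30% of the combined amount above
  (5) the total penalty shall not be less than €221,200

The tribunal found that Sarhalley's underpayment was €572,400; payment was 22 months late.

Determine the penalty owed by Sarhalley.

€372,346

Accrued rate: 6% × 22 = 132%, capped at 50% → 50%
Failure-to-pay penalty: 50% of €572,400 = €286,200
Penalty before surcharge: €286,200 + €220 = €286,420
Administrative surcharge: 30% of €286,420 = €85,926
Total penalty: €286,420 + €85,926 = €372,346
Minimum €221,200: €372,346 meets the minimum, no increase.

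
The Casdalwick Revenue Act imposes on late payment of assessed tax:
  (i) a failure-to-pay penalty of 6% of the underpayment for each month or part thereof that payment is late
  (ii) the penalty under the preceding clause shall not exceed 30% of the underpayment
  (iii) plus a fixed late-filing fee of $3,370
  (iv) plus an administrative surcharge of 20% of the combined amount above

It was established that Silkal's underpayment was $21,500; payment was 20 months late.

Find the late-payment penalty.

Penalty: $11,784

Accrued rate: 6% × 20 = 120%, capped at 30% → 30%
Failure-to-pay penalty: 30% of $21,500 = $6,450
Penalty before surcharge: $6,450 + $3,370 = $9,820
Administrative surcharge: 20% of $9,820 = $1,964
Total penalty: $9,820 + $1,964 = $11,784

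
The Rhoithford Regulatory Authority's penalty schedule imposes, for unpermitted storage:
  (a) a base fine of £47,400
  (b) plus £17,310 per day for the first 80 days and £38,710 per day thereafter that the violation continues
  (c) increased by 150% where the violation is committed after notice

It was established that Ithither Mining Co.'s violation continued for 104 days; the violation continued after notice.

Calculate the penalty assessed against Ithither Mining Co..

Civil penalty: £5,903,100

First 80 days: 80 × £17,310 = £1,384,800
Remaining days: (104 − 80) × £38,710 = £929,040
Per-day component: £1,384,800 + £929,040 = £2,313,840
Base plus per-day: £47,400 + £2,313,840 = £2,361,240
Enhancement: 150% of £2,361,240 = £3,541,860
Enhanced fine: £2,361,240 + £3,541,860 = £5,903,100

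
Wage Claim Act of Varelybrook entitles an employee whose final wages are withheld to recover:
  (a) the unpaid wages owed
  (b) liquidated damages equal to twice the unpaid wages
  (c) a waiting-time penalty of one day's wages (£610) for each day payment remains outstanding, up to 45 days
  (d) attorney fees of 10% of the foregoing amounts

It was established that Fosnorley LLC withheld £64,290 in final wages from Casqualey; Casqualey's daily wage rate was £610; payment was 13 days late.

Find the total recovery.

Total award: £220,880

Doubled: 2 × £64,290 = £128,580
Penalty days: min(13, 45) = 13
Waiting-time penalty: 13 × £610 = £7,930
Subtotal: £64,290 + £128,580 + £7,930 = £200,800
Attorney fees: 10% of £200,800 = £20,080
Total award: £200,800 + £20,080 = £220,880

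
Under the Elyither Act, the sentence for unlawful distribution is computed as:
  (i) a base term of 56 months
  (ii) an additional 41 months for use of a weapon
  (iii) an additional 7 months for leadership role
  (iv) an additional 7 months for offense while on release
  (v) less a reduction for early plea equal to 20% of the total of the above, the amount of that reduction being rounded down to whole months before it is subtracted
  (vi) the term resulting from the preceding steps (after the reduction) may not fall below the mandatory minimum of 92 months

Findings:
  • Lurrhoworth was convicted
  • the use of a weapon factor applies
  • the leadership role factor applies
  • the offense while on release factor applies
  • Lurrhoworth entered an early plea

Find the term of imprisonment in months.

Use of a weapon enhancement: +41 months
Leadership role enhancement: +7 months
Offense while on release enhancement: +7 months
Adjusted term: 56 months + 41 months + 7 months + 7 months = 111 months
Early plea reduction: 20% of 111 months = 22 months (rounded down)
After reduction: 111 − 22 = 89 months
Minimum 92 months: 89 months is below the minimum → 92 months

92 months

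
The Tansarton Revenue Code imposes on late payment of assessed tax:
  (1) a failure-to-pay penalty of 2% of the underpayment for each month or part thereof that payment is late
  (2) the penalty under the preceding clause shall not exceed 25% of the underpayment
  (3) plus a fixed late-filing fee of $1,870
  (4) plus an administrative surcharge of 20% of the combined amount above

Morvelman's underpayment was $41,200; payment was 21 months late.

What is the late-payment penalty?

Penalty: $14,604

Accrued rate: 2% × 21 = 42%, capped at 25% → 25%
Failure-to-pay penalty: 25% of $41,200 = $10,300
Penalty before surcharge: $10,300 + $1,870 = $12,170
Administrative surcharge: 20% of $12,170 = $2,434
Total penalty: $12,170 + $2,434 = $14,604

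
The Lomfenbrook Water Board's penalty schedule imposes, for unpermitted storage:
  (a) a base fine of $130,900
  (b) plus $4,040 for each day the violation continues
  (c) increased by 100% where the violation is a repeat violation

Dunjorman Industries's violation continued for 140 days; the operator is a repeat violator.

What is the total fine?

$1,393,000

Per-day component: 140 × $4,040 = $565,600
Base plus per-day: $130,900 + $565,600 = $696,500
Enhancement: 100% of $696,500 = $696,500
Enhanced fine: $696,500 + $696,500 = $1,393,000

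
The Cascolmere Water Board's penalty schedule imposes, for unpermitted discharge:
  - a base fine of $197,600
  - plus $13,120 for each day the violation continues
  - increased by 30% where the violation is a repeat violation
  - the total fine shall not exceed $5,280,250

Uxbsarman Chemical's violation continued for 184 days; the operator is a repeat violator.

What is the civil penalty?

$3,395,184

Per-day component: 184 × $13,120 = $2,414,080
Base plus per-day: $197,600 + $2,414,080 = $2,611,680
Enhancement: 30% of $2,611,680 = $783,504
Enhanced fine: $2,611,680 + $783,504 = $3,395,184
Cap at $5,280,250: $3,395,184 is within the cap, no reduction.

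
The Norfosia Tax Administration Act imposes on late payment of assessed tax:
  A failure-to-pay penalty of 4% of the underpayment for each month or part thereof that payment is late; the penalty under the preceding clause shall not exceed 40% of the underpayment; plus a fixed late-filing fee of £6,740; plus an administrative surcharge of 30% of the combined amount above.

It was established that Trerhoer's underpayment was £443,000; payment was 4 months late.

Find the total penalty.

£100,906

Accrued rate: 4% × 4 = 16%, capped at 40% → 16%
Failure-to-pay penalty: 16% of £443,000 = £70,880
Penalty before surcharge: £70,880 + £6,740 = £77,620
Administrative surcharge: 30% of £77,620 = £23,286
Total penalty: £77,620 + £23,286 = £100,906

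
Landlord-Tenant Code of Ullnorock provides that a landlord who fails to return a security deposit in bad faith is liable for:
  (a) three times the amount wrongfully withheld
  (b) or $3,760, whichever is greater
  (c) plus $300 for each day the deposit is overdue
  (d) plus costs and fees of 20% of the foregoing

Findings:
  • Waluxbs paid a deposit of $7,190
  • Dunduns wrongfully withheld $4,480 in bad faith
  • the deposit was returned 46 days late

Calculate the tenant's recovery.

$32,688

Trebled: 3 × $4,480 = $13,440
Minimum $3,760: $13,440 meets the minimum, no increase.
Late-return penalty: 46 × $300 = $13,800
Damages plus late penalty: $13,440 + $13,800 = $27,240
Costs and fees: 20% of $27,240 = $5,448
Total recovery: $27,240 + $5,448 = $32,688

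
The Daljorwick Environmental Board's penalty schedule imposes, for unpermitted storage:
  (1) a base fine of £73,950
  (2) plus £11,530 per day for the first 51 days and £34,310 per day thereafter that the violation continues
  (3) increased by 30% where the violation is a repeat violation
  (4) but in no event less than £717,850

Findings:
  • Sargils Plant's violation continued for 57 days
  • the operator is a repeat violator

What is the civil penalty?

£1,128,192

First 51 days: 51 × £11,530 = £588,030
Remaining days: (57 − 51) × £34,310 = £205,860
Per-day component: £588,030 + £205,860 = £793,890
Base plus per-day: £73,950 + £793,890 = £867,840
Enhancement: 30% of £867,840 = £260,352
Enhanced fine: £867,840 + £260,352 = £1,128,192
Minimum £717,850: £1,128,192 meets the minimum, no increase.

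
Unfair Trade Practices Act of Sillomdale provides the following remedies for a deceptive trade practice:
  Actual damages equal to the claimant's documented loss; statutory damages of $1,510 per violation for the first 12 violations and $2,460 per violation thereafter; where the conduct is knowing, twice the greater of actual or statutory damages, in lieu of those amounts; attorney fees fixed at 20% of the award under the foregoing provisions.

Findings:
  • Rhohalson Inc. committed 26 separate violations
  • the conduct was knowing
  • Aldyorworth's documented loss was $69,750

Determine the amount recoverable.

Total recovery: $167,400

First 12 violations: 12 × $1,510 = $18,120
Remaining violations: (26 − 12) × $2,460 = $34,440
Statutory damages: $18,120 + $34,440 = $52,560
Greater of actual damages ($69,750) or statutory damages ($52,560): $69,750
Doubled: 2 × $69,750 = $139,500
Attorney fees: 20% of $139,500 = $27,900
Total recovery: $139,500 + $27,900 = $167,400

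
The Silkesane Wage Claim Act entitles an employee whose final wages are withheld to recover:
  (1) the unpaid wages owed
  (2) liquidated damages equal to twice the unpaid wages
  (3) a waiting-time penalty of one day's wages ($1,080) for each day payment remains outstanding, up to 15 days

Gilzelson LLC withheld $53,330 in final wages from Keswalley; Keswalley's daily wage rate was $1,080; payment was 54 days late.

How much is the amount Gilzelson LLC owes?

Total award: $176,190

Doubled: 2 × $53,330 = $106,660
Penalty days: min(54, 15) = 15
Waiting-time penalty: 15 × $1,080 = $16,200
Total award: $53,330 + $106,660 + $16,200 = $176,190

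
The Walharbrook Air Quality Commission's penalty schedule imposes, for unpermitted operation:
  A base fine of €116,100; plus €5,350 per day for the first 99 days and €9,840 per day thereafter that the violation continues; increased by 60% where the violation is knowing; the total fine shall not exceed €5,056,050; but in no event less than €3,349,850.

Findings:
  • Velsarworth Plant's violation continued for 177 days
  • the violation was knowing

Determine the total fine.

First 99 days: 99 × €5,350 = €529,650
Remaining days: (177 − 99) × €9,840 = €767,520
Per-day component: €529,650 + €767,520 = €1,297,170
Base plus per-day: €116,100 + €1,297,170 = €1,413,270
Enhancement: 60% of €1,413,270 = €847,962
Enhanced fine: €1,413,270 + €847,962 = €2,261,232
Cap at €5,056,050: €2,261,232 is within the cap, no reduction.
Minimum €3,349,850: €2,261,232 is below the minimum → €3,349,850

€3,349,850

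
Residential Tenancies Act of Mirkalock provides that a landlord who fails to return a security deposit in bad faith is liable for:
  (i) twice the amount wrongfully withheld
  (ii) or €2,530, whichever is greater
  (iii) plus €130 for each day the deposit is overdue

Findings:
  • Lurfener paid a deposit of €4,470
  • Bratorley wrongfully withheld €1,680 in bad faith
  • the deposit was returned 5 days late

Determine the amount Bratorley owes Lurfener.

€4,010

Doubled: 2 × €1,680 = €3,360
Minimum €2,530: €3,360 meets the minimum, no increase.
Late-return penalty: 5 × €130 = €650
Damages plus late penalty: €3,360 + €650 = €4,010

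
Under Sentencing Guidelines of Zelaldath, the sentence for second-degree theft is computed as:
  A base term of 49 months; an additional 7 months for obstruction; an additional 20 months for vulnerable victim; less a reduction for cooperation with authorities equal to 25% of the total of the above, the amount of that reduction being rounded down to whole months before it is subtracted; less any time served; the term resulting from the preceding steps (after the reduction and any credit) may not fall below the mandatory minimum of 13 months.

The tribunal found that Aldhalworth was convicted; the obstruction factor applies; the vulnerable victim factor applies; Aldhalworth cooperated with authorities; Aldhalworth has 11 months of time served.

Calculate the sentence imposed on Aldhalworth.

46 months

Obstruction enhancement: +7 months
Vulnerable victim enhancement: +20 months
Adjusted term: 49 months + 7 months + 20 months = 76 months
Cooperation with authorities reduction: 25% of 76 months = 19 months (rounded down)
After reduction: 76 − 19 = 57 months
Less time served: 57 months − 11 months = 46 months
Minimum 13 months: 46 months meets the minimum, no increase.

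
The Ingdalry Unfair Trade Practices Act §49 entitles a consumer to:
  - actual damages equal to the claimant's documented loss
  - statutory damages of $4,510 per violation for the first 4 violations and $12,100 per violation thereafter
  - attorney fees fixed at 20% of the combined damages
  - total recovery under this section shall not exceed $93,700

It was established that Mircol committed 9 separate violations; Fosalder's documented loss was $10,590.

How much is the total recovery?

$93,700

First 4 violations: 4 × $4,510 = $18,040
Remaining violations: (9 − 4) × $12,100 = $60,500
Statutory damages: $18,040 + $60,500 = $78,540
Combined damages: $10,590 + $78,540 = $89,130
Attorney fees: 20% of $89,130 = $17,826
Total before cap: $89,130 + $17,826 = $106,956
Cap at $93,700: $106,956 exceeds the cap → $93,700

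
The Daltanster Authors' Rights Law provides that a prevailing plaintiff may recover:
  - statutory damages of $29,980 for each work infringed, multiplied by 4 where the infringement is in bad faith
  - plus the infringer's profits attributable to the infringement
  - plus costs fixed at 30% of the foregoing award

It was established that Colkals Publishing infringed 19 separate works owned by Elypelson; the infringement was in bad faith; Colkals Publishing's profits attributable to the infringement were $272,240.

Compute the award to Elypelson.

Statutory damages: 19 × $29,980 = $569,620
Multiplied by 4: 4 × $569,620 = $2,278,480
Combined award: $2,278,480 + $272,240 = $2,550,720
Costs: 30% of $2,550,720 = $765,216
Award plus costs: $2,550,720 + $765,216 = $3,315,936

$3,315,936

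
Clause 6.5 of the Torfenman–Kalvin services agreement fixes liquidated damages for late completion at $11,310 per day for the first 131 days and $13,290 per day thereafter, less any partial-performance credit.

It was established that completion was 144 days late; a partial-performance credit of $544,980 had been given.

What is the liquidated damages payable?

$1,109,400

First 131 days: 131 × $11,310 = $1,481,610
Remaining days: (144 − 131) × $13,290 = $172,770
Accrued per-day damages: $1,481,610 + $172,770 = $1,654,380
Less partial-performance credit: $1,654,380 − $544,980 = $1,109,400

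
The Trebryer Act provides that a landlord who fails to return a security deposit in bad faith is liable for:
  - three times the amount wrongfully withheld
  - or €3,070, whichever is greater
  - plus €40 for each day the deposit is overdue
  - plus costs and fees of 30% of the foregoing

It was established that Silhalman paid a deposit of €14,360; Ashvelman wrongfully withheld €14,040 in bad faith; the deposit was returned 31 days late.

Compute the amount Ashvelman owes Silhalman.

€56,368

Trebled: 3 × €14,040 = €42,120
Minimum €3,070: €42,120 meets the minimum, no increase.
Late-return penalty: 31 × €40 = €1,240
Damages plus late penalty: €42,120 + €1,240 = €43,360
Costs and fees: 30% of €43,360 = €13,008
Total recovery: €43,360 + €13,008 = €56,368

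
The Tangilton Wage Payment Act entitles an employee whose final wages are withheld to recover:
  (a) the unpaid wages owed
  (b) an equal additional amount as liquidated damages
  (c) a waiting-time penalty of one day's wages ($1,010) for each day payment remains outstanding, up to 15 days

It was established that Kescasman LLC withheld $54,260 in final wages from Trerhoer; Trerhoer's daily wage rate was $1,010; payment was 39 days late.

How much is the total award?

Total award: $123,670

Liquidated damages (equal amount): $54,260
Penalty days: min(39, 15) = 15
Waiting-time penalty: 15 × $1,010 = $15,150
Total award: $54,260 + $54,260 + $15,150 = $123,670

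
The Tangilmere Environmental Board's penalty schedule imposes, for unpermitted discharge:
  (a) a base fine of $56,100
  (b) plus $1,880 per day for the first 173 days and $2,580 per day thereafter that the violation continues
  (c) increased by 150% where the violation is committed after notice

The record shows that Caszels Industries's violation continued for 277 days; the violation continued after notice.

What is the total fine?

$1,624,150

First 173 days: 173 × $1,880 = $325,240
Remaining days: (277 − 173) × $2,580 = $268,320
Per-day component: $325,240 + $268,320 = $593,560
Base plus per-day: $56,100 + $593,560 = $649,660
Enhancement: 150% of $649,660 = $974,490
Enhanced fine: $649,660 + $974,490 = $1,624,150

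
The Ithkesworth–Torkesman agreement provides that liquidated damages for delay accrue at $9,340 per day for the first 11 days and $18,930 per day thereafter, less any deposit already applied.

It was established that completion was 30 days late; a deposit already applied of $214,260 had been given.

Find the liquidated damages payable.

First 11 days: 11 × $9,340 = $102,740
Remaining days: (30 − 11) × $18,930 = $359,670
Accrued per-day damages: $102,740 + $359,670 = $462,410
Less deposit already applied: $462,410 − $214,260 = $248,150

$248,150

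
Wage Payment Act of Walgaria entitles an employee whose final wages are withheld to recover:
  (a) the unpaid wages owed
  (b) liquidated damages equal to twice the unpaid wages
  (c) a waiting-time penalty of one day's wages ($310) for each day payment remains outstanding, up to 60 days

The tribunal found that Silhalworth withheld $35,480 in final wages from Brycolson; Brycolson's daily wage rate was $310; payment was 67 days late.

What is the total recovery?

Doubled: 2 × $35,480 = $70,960
Penalty days: min(67, 60) = 60
Waiting-time penalty: 60 × $310 = $18,600
Total award: $35,480 + $70,960 + $18,600 = $125,040

$125,040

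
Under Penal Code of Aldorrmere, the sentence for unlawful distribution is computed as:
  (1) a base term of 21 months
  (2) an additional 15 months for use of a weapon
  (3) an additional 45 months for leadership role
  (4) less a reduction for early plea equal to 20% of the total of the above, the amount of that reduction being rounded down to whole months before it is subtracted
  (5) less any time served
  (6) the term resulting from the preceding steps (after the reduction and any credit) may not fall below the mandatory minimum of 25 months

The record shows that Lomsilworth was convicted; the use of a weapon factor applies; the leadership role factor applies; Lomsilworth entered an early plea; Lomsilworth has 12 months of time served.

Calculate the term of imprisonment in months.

Use of a weapon enhancement: +15 months
Leadership role enhancement: +45 months
Adjusted term: 21 months + 15 months + 45 months = 81 months
Early plea reduction: 20% of 81 months = 16 months (rounded down)
After reduction: 81 − 16 = 65 months
Less time served: 65 months − 12 months = 53 months
Minimum 25 months: 53 months meets the minimum, no increase.

53 months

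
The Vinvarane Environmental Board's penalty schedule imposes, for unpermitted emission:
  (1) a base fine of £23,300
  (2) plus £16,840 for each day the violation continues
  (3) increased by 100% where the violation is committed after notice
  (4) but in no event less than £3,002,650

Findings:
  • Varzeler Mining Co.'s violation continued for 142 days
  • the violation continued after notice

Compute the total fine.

£4,829,160

Per-day component: 142 × £16,840 = £2,391,280
Base plus per-day: £23,300 + £2,391,280 = £2,414,580
Enhancement: 100% of £2,414,580 = £2,414,580
Enhanced fine: £2,414,580 + £2,414,580 = £4,829,160
Minimum £3,002,650: £4,829,160 meets the minimum, no increase.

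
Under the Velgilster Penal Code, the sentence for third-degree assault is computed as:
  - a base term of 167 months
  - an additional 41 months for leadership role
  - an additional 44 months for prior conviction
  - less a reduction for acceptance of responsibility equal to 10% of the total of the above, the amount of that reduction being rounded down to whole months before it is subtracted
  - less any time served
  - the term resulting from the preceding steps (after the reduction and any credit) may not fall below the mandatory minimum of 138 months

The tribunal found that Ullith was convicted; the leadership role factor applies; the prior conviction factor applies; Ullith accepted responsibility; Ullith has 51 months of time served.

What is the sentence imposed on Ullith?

Leadership role enhancement: +41 months
Prior conviction enhancement: +44 months
Adjusted term: 167 months + 41 months + 44 months = 252 months
Acceptance of responsibility reduction: 10% of 252 months = 25 months (rounded down)
After reduction: 252 − 25 = 227 months
Less time served: 227 months − 51 months = 176 months
Minimum 138 months: 176 months meets the minimum, no increase.

176 months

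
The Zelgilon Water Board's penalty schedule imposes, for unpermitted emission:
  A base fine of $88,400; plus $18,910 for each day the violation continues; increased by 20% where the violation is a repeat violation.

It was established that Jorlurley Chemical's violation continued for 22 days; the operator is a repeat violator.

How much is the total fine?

Per-day component: 22 × $18,910 = $416,020
Base plus per-day: $88,400 + $416,020 = $504,420
Enhancement: 20% of $504,420 = $100,884
Enhanced fine: $504,420 + $100,884 = $605,304

$605,304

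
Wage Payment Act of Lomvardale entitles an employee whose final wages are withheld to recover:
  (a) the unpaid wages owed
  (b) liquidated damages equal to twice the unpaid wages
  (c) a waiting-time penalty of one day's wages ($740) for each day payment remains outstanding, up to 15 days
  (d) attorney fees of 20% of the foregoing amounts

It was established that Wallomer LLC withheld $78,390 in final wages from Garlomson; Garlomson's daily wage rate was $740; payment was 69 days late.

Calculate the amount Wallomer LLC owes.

Doubled: 2 × $78,390 = $156,780
Penalty days: min(69, 15) = 15
Waiting-time penalty: 15 × $740 = $11,100
Subtotal: $78,390 + $156,780 + $11,100 = $246,270
Attorney fees: 20% of $246,270 = $49,254
Total award: $246,270 + $49,254 = $295,524

$295,524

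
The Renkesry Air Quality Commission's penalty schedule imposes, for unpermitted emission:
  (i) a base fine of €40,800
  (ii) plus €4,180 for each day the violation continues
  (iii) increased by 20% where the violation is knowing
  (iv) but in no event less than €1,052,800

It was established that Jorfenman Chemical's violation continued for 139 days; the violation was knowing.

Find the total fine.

Civil penalty: €1,052,800

Per-day component: 139 × €4,180 = €581,020
Base plus per-day: €40,800 + €581,020 = €621,820
Enhancement: 20% of €621,820 = €124,364
Enhanced fine: €621,820 + €124,364 = €746,184
Minimum €1,052,800: €746,184 is below the minimum → €1,052,800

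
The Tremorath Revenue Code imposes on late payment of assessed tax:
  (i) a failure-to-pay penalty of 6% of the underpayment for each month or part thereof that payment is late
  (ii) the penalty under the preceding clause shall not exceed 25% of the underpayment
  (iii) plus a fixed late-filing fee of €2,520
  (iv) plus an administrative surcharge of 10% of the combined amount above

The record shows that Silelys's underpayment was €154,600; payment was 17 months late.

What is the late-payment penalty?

Accrued rate: 6% × 17 = 102%, capped at 25% → 25%
Failure-to-pay penalty: 25% of €154,600 = €38,650
Penalty before surcharge: €38,650 + €2,520 = €41,170
Administrative surcharge: 10% of €41,170 = €4,117
Total penalty: €41,170 + €4,117 = €45,287

€45,287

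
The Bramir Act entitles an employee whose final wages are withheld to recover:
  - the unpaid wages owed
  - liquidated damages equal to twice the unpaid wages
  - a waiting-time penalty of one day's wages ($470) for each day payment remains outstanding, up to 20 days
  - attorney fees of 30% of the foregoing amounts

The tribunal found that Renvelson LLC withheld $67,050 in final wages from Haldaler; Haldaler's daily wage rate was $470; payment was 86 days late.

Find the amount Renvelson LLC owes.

Doubled: 2 × $67,050 = $134,100
Penalty days: min(86, 20) = 20
Waiting-time penalty: 20 × $470 = $9,400
Subtotal: $67,050 + $134,100 + $9,400 = $210,550
Attorney fees: 30% of $210,550 = $63,165
Total award: $210,550 + $63,165 = $273,715

$273,715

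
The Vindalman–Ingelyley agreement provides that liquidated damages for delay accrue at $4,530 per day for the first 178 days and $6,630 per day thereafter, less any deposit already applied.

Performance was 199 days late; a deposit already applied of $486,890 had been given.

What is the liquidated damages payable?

First 178 days: 178 × $4,530 = $806,340
Remaining days: (199 − 178) × $6,630 = $139,230
Accrued per-day damages: $806,340 + $139,230 = $945,570
Less deposit already applied: $945,570 − $486,890 = $458,680

$458,680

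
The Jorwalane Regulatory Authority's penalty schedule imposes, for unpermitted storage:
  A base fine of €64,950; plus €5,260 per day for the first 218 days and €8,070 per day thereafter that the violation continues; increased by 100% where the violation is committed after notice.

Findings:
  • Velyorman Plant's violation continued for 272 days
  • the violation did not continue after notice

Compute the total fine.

€1,647,410

First 218 days: 218 × €5,260 = €1,146,680
Remaining days: (272 − 218) × €8,070 = €435,780
Per-day component: €1,146,680 + €435,780 = €1,582,460
Base plus per-day: €64,950 + €1,582,460 = €1,647,410
The violation did not continue after notice: no 100% increase.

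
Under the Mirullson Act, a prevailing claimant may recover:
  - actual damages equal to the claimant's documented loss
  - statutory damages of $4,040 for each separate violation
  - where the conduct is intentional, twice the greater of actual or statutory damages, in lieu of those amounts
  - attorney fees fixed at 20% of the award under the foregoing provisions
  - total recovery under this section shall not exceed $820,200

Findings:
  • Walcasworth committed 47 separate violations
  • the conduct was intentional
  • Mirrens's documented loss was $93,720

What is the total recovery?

Total recovery: $455,712

Statutory damages: 47 × $4,040 = $189,880
Greater of actual damages ($93,720) or statutory damages ($189,880): $189,880
Doubled: 2 × $189,880 = $379,760
Attorney fees: 20% of $379,760 = $75,952
Total before cap: $379,760 + $75,952 = $455,712
Cap at $820,200: $455,712 is within the cap, no reduction.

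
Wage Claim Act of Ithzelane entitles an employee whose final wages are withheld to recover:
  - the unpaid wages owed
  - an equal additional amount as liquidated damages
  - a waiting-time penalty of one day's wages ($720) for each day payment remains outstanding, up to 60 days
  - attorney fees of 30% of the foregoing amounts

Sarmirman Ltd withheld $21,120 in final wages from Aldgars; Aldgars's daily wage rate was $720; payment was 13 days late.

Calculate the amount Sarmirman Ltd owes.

Liquidated damages (equal amount): $21,120
Penalty days: min(13, 60) = 13
Waiting-time penalty: 13 × $720 = $9,360
Subtotal: $21,120 + $21,120 + $9,360 = $51,600
Attorney fees: 30% of $51,600 = $15,480
Total award: $51,600 + $15,480 = $67,080

$67,080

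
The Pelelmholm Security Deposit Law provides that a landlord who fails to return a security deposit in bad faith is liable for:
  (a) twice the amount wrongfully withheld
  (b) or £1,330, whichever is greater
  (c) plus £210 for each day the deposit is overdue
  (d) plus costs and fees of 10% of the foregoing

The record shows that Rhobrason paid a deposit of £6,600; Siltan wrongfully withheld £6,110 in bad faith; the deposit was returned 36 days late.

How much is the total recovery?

Doubled: 2 × £6,110 = £12,220
Minimum £1,330: £12,220 meets the minimum, no increase.
Late-return penalty: 36 × £210 = £7,560
Damages plus late penalty: £12,220 + £7,560 = £19,780
Costs and fees: 10% of £19,780 = £1,978
Total recovery: £19,780 + £1,978 = £21,758

£21,758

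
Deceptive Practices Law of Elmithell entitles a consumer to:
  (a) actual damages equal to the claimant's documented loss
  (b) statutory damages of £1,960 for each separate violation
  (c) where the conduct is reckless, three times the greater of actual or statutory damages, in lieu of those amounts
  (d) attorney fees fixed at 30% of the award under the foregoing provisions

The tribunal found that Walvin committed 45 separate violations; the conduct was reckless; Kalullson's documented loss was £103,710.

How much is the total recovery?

Statutory damages: 45 × £1,960 = £88,200
Greater of actual damages (£103,710) or statutory damages (£88,200): £103,710
Trebled: 3 × £103,710 = £311,130
Attorney fees: 30% of £311,130 = £93,339
Total recovery: £311,130 + £93,339 = £404,469

£404,469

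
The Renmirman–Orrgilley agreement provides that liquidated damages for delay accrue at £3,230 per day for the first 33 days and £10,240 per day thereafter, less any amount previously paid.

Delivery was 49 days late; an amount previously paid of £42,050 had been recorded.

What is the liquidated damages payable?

First 33 days: 33 × £3,230 = £106,590
Remaining days: (49 − 33) × £10,240 = £163,840
Accrued per-day damages: £106,590 + £163,840 = £270,430
Less amount previously paid: £270,430 − £42,050 = £228,380

£228,380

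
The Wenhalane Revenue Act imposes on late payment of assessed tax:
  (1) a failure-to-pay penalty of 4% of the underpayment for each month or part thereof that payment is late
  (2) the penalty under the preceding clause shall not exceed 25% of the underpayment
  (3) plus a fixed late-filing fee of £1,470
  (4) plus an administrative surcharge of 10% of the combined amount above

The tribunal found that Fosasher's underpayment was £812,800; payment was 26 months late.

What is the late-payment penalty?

Accrued rate: 4% × 26 = 104%, capped at 25% → 25%
Failure-to-pay penalty: 25% of £812,800 = £203,200
Penalty before surcharge: £203,200 + £1,470 = £204,670
Administrative surcharge: 10% of £204,670 = £20,467
Total penalty: £204,670 + £20,467 = £225,137

£225,137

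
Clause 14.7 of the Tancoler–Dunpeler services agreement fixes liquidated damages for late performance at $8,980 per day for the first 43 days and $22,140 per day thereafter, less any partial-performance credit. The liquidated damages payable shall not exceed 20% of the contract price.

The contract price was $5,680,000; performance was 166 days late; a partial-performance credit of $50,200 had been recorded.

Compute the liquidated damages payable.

$1,136,000

First 43 days: 43 × $8,980 = $386,140
Remaining days: (166 − 43) × $22,140 = $2,723,220
Accrued per-day damages: $386,140 + $2,723,220 = $3,109,360
Less partial-performance credit: $3,109,360 − $50,200 = $3,059,160
Cap: 20% of $5,680,000 = $1,136,000
Cap at $1,136,000: $3,059,160 exceeds the cap → $1,136,000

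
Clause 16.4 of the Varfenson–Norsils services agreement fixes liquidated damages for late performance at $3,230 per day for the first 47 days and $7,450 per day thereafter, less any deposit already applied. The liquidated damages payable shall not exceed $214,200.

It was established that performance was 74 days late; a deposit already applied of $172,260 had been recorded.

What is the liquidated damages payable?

$180,700

First 47 days: 47 × $3,230 = $151,810
Remaining days: (74 − 47) × $7,450 = $201,150
Accrued per-day damages: $151,810 + $201,150 = $352,960
Less deposit already applied: $352,960 − $172,260 = $180,700
Cap at $214,200: $180,700 is within the cap, no reduction.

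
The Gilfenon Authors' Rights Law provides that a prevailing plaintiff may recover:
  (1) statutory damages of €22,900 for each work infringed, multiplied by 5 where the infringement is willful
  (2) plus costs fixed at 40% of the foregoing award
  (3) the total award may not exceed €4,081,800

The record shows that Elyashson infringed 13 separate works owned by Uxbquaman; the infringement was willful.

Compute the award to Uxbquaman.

€2,083,900

Statutory damages: 13 × €22,900 = €297,700
Multiplied by 5: 5 × €297,700 = €1,488,500
Costs: 40% of €1,488,500 = €595,400
Award plus costs: €1,488,500 + €595,400 = €2,083,900
Cap at €4,081,800: €2,083,900 is within the cap, no reduction.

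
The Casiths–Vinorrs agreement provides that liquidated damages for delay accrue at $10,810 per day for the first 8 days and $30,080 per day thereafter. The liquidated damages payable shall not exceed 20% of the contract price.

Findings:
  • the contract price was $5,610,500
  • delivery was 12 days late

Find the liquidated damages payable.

First 8 days: 8 × $10,810 = $86,480
Remaining days: (12 − 8) × $30,080 = $120,320
Accrued per-day damages: $86,480 + $120,320 = $206,800
Cap: 20% of $5,610,500 = $1,122,100
Cap at $1,122,100: $206,800 is within the cap, no reduction.

$206,800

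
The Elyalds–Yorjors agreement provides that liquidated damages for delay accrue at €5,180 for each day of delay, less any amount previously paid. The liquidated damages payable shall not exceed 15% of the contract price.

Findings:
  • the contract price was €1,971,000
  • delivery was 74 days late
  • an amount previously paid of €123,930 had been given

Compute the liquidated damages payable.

Liquidated damages: €259,390

Per-day damages: 74 × €5,180 = €383,320
Less amount previously paid: €383,320 − €123,930 = €259,390
Cap: 15% of €1,971,000 = €295,650
Cap at €295,650: €259,390 is within the cap, no reduction.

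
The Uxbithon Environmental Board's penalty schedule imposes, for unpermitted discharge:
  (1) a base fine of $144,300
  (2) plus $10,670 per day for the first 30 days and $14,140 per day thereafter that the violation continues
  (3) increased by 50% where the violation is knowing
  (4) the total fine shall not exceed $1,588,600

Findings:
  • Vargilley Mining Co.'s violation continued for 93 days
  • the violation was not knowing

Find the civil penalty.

Civil penalty: $1,355,220

First 30 days: 30 × $10,670 = $320,100
Remaining days: (93 − 30) × $14,140 = $890,820
Per-day component: $320,100 + $890,820 = $1,210,920
Base plus per-day: $144,300 + $1,210,920 = $1,355,220
The violation was not knowing: no 50% increase.
Cap at $1,588,600: $1,355,220 is within the cap, no reduction.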